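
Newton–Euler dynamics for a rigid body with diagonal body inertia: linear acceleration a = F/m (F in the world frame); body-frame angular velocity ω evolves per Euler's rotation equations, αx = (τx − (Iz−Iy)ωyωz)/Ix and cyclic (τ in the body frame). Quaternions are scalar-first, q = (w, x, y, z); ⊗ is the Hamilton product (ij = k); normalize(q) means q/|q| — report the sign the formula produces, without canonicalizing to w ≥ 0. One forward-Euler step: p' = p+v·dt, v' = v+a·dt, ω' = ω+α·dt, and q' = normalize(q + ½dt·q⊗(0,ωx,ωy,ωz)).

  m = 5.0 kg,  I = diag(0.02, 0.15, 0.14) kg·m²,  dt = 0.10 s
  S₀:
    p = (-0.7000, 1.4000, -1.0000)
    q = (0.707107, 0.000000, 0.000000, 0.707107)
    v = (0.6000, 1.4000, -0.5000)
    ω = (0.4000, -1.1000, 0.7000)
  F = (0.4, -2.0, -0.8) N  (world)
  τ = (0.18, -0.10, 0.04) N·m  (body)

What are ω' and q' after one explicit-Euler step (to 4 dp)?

ω×(Iω) gyroscopic = (0.0077, -0.0336, -0.0572)
(τ − ω×Iω)/I = (8.6150, -0.4427, 0.6943)
new body rate ω' = (1.2615, -1.1443, 0.7694)
Hamilton product q⊗(0,ω) = (-0.4949749, 1.0606605, -0.4949749, 0.4949749)
q + ½dt·q⊗(0,ω), renormalized = (0.6808, 0.0529, -0.0247, 0.7302)

ω' = (1.2615, -1.1443, 0.7694)
q' = (0.6808, 0.0529, -0.0247, 0.7302)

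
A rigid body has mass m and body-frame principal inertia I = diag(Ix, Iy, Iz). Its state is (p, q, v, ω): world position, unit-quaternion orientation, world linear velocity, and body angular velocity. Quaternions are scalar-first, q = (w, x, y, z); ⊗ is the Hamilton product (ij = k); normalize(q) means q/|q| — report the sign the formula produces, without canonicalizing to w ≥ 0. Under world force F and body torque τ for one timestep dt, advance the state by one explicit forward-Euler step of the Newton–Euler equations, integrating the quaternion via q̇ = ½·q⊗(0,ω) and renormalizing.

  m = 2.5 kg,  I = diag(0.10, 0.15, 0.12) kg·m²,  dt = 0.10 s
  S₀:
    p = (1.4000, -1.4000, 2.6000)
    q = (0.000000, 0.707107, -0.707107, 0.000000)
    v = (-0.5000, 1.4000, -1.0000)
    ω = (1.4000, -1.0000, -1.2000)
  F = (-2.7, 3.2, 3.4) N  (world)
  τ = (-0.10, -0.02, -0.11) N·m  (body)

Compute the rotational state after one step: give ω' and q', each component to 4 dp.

ω' = (1.3360, -1.0357, -1.2333)
q' = (-0.0844, 0.7454, -0.6611, 0.0141)

precession coupling ω×(Iω) = (-0.0360, 0.0336, -0.0700)
α = I⁻¹(τ − ω×Iω) = (-0.6400, -0.3573, -0.3333)
ω' = ω + α·dt = (1.3360, -1.0357, -1.2333)
q⊗(0,ω) = (-1.6970568, 0.8485284, 0.8485284, 0.2828428)
q' = normalize(q + ½dt·q⊗(0,ω)) = (-0.0844, 0.7454, -0.6611, 0.0141)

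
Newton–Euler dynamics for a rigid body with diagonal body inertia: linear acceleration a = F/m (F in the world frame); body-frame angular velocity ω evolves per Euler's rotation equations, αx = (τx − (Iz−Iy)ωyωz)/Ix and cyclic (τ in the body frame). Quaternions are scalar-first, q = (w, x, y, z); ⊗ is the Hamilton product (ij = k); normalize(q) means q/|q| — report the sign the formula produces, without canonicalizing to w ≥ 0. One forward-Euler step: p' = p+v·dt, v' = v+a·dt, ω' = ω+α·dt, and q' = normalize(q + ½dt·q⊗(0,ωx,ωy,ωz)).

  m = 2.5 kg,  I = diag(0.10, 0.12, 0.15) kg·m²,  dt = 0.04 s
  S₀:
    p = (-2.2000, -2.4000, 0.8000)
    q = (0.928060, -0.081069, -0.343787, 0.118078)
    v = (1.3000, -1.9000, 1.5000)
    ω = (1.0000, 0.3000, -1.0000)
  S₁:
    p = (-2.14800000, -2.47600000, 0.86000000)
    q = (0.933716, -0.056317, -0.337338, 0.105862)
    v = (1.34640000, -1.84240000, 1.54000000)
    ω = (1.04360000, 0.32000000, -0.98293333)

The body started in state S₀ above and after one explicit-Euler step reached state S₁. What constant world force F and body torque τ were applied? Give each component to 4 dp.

F = (2.9000, 3.6000, 2.5000)
τ = (0.1000, 0.1100, 0.0700)

ω₁ − ω₀ = (0.04360000, 0.02000000, 0.01706667)
applied torque τ = (0.1000, 0.1100, 0.0700)
Δv = v₁−v₀ = (0.04640000, 0.05760000, 0.04000000)
m·(v₁−v₀)/dt = (2.9000, 3.6000, 2.5000)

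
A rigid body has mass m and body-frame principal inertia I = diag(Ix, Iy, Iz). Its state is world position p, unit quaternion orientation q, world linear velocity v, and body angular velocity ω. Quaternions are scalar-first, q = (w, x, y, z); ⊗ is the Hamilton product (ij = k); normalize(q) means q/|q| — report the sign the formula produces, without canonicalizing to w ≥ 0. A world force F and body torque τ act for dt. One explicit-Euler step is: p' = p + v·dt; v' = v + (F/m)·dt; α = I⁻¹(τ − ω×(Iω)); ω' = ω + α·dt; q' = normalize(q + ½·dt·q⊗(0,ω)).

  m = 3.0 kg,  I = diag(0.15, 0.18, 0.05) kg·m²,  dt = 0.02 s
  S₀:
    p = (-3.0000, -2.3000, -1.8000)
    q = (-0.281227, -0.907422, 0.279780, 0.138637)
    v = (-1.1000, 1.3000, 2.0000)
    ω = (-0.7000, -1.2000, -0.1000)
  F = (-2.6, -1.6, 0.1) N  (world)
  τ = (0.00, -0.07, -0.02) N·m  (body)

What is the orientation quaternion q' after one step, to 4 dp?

q' = (-0.2841, -0.9040, 0.2812, 0.1518)

2q̇ = q⊗(0,ω) = (-0.2855957, 0.3352453, 0.1496843, 1.3128751)
q + ½dt·q⊗(0,ω), renormalized = (-0.2841, -0.9040, 0.2812, 0.1518)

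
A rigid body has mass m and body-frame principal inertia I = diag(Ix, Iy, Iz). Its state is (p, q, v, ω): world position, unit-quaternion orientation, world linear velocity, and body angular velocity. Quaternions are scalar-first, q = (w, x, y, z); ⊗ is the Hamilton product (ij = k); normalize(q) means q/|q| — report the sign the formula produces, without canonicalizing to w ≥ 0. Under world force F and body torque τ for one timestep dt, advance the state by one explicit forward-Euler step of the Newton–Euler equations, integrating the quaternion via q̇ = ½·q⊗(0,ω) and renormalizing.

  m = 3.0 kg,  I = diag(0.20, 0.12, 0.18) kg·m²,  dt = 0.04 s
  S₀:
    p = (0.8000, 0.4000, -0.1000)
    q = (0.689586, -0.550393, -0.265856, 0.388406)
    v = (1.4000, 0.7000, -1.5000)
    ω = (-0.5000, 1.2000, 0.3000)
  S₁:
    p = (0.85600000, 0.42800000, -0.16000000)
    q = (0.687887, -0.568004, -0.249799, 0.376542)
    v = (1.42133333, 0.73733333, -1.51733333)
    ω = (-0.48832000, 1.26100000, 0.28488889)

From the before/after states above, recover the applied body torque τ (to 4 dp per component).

τ = (0.0800, 0.1800, -0.0200)

Δω = ω₁−ω₀ = (0.01168000, 0.06100000, -0.01511111)
ω₀×(Iω₀) = (0.0216, -0.0030, 0.0480)
I·α + gyro = (0.0800, 0.1800, -0.0200)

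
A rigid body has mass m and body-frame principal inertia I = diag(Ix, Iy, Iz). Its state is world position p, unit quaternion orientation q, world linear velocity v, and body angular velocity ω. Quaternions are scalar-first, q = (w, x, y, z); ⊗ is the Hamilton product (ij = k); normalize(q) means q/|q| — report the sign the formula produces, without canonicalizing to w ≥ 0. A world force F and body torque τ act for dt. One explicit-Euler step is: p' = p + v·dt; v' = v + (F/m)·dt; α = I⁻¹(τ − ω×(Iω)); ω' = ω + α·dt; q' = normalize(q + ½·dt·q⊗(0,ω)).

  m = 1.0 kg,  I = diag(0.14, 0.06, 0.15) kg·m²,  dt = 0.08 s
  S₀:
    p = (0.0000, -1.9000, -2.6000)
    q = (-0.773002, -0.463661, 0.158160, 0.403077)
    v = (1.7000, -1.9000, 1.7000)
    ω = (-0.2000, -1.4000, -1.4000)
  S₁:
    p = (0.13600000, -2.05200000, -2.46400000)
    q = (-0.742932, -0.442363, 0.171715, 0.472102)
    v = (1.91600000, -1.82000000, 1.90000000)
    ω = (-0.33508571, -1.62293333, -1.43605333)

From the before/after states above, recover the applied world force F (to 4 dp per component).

F = (2.7000, 1.0000, 2.5000)

Δv = v₁−v₀ = (0.21600000, 0.08000000, 0.20000000)
F = m·Δv/dt = (2.7000, 1.0000, 2.5000)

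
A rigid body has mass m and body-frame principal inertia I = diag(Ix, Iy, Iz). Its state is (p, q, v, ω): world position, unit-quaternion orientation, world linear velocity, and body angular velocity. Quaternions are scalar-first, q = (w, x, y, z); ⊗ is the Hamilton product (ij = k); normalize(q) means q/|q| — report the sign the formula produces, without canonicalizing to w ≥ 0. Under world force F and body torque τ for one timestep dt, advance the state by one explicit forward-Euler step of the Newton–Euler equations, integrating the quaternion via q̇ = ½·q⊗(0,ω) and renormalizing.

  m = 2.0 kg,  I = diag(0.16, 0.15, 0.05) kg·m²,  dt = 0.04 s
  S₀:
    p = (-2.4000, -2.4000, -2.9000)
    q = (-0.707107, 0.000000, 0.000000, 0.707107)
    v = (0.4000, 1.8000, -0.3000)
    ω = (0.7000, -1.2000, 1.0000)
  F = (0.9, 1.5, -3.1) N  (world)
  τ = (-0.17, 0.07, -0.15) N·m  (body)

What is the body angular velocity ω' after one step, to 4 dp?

ω' = (0.6275, -1.2019, 0.8733)

ω×(Iω) gyroscopic = (0.1200, 0.0770, 0.0084)
(τ − ω×Iω)/I = (-1.8125, -0.0467, -3.1680)
new body rate ω' = (0.6275, -1.2019, 0.8733)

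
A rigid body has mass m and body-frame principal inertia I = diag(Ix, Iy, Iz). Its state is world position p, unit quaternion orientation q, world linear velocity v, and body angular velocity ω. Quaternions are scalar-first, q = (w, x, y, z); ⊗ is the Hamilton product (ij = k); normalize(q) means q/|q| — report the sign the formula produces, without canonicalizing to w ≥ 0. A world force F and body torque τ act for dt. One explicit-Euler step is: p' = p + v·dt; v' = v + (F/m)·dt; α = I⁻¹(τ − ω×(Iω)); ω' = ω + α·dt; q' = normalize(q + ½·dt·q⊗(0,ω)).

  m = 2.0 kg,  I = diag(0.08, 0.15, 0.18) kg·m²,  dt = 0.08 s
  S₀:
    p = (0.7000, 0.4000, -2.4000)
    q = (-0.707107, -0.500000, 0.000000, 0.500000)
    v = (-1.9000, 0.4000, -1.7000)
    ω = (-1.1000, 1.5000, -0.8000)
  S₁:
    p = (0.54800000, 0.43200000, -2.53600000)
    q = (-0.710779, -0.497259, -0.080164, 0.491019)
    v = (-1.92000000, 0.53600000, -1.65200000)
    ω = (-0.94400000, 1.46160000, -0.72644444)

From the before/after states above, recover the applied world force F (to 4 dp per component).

F = (-0.5000, 3.4000, 1.2000)

velocity change Δv = (-0.02000000, 0.13600000, 0.04800000)
applied force F = (-0.5000, 3.4000, 1.2000)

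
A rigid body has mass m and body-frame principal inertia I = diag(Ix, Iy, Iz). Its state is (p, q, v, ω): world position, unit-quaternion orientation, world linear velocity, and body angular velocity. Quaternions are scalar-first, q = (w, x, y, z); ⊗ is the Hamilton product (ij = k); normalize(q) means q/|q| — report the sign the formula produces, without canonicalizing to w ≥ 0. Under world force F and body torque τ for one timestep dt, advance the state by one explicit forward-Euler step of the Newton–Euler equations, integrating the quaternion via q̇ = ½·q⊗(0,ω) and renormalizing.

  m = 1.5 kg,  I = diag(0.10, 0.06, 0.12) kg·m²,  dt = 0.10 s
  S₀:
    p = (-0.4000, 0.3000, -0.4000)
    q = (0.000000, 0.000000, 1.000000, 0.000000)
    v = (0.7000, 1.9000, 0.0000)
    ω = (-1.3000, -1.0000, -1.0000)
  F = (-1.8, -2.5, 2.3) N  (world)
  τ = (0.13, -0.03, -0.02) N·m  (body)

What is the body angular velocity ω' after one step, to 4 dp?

precession coupling ω×(Iω) = (0.0600, -0.0260, -0.0520)
angular accel α = (0.7000, -0.0667, 0.2667)
ω' = ω + α·dt = (-1.2300, -1.0067, -0.9733)

ω' = (-1.2300, -1.0067, -0.9733)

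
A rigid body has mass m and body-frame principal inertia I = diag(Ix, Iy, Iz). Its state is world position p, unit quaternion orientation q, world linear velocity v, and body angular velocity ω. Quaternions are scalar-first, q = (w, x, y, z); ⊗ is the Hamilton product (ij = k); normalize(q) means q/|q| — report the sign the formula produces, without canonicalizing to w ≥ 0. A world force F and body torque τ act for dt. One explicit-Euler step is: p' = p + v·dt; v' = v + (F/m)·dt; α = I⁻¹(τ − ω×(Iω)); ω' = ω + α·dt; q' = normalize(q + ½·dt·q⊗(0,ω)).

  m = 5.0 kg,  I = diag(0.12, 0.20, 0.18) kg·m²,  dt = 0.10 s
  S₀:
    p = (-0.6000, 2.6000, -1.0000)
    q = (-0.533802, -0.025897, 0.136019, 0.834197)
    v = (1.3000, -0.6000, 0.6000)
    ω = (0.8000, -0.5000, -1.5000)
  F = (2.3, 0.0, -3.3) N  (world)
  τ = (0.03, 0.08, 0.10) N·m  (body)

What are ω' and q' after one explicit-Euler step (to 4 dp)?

precession coupling ω×(Iω) = (-0.0150, 0.0720, -0.0320)
angular accel α = (0.3750, 0.0400, 0.7333)
ω + α·dt = (0.8375, -0.4960, -1.4267)
q⊗(0,ω) = (1.3400226, -0.2139716, 0.8954131, 0.7048363)
q' = normalize(q + ½dt·q⊗(0,ω)) = (-0.4650, -0.0365, 0.1801, 0.8660)

ω' = (0.8375, -0.4960, -1.4267)
q' = (-0.4650, -0.0365, 0.1801, 0.8660)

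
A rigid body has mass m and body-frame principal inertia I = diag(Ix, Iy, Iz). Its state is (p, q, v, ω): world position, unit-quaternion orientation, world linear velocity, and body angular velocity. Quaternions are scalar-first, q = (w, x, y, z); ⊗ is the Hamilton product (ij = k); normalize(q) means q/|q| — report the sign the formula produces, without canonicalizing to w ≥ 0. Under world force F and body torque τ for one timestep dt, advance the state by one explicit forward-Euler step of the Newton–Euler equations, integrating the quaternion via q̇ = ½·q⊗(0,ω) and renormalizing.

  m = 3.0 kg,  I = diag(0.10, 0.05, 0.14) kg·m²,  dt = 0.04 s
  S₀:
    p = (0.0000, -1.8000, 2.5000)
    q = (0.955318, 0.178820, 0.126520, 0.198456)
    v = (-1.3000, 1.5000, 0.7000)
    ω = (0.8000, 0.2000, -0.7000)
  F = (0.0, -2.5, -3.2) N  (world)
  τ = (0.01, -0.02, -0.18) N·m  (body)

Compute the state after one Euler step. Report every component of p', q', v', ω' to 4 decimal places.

angular accel α = (0.2260, -0.8480, -1.2286)
ω' = ω + α·dt = (0.8090, 0.1661, -0.7491)
Hamilton product q⊗(0,ω) = (-0.0294408, 0.6359992, 0.4750024, -0.7341746)
q' = normalize(q + ½dt·q⊗(0,ω)) = (0.9545, 0.1915, 0.1360, 0.1837)
a = F/m = (0.0000, -0.8333, -1.0667)
new position p' = (-0.0520, -1.7400, 2.5280)
v + (F/m)dt = (-1.3000, 1.4667, 0.6573)

p' = (-0.0520, -1.7400, 2.5280)
q' = (0.9545, 0.1915, 0.1360, 0.1837)
v' = (-1.3000, 1.4667, 0.6573)
ω' = (0.8090, 0.1661, -0.7491)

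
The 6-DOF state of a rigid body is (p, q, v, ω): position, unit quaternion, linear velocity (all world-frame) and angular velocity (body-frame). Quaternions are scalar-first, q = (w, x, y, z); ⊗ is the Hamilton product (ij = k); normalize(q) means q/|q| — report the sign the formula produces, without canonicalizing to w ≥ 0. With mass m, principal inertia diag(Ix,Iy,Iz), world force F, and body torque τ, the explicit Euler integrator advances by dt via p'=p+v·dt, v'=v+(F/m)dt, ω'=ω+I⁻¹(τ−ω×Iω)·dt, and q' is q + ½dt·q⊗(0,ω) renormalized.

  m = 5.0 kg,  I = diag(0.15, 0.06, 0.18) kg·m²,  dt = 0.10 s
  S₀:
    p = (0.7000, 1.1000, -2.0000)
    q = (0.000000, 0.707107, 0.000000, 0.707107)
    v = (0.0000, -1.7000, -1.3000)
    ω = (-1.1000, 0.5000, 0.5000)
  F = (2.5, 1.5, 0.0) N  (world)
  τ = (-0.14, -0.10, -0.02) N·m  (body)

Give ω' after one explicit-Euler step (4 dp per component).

angular accel α = (-1.1333, -1.9417, -0.3861)
ω + α·dt = (-1.2133, 0.3058, 0.4614)

ω' = (-1.2133, 0.3058, 0.4614)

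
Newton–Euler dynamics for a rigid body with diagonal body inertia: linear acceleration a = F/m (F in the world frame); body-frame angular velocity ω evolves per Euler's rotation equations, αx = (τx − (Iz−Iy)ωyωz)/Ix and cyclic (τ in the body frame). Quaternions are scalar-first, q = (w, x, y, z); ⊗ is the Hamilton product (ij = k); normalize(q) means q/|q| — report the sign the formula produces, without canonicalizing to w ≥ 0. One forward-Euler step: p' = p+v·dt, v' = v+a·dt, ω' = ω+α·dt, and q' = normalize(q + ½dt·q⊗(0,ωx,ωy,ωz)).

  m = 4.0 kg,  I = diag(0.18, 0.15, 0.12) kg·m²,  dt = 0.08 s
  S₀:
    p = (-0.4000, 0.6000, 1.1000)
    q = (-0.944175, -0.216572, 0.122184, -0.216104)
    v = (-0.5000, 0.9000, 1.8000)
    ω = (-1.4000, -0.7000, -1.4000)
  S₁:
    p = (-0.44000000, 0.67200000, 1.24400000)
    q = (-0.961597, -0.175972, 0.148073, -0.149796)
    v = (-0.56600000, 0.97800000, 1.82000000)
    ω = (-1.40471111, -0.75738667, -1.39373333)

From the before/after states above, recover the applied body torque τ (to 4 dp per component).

τ = (-0.0400, 0.0100, -0.0200)

rate change Δω = (-0.00471111, -0.05738667, 0.00626667)
precession coupling = (-0.0294, 0.1176, -0.0294)
applied torque τ = (-0.0400, 0.0100, -0.0200)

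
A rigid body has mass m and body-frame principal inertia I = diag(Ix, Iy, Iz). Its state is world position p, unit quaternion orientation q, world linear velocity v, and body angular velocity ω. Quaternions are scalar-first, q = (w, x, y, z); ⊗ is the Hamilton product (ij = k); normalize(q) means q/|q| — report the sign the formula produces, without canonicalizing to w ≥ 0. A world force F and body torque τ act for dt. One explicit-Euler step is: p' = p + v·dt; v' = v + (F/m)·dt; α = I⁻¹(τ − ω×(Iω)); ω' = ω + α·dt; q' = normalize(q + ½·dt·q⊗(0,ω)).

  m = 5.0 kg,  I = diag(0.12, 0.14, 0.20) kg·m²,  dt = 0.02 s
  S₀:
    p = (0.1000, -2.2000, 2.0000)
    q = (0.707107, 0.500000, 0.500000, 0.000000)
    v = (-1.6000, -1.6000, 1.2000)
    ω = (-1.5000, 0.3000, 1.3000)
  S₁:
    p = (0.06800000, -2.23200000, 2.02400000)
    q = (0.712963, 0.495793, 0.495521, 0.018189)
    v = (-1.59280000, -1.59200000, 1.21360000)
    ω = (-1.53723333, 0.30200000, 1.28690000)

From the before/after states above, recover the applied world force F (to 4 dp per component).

F = (1.8000, 2.0000, 3.4000)

v₁ − v₀ = (0.00720000, 0.00800000, 0.01360000)
F = m·Δv/dt = (1.8000, 2.0000, 3.4000)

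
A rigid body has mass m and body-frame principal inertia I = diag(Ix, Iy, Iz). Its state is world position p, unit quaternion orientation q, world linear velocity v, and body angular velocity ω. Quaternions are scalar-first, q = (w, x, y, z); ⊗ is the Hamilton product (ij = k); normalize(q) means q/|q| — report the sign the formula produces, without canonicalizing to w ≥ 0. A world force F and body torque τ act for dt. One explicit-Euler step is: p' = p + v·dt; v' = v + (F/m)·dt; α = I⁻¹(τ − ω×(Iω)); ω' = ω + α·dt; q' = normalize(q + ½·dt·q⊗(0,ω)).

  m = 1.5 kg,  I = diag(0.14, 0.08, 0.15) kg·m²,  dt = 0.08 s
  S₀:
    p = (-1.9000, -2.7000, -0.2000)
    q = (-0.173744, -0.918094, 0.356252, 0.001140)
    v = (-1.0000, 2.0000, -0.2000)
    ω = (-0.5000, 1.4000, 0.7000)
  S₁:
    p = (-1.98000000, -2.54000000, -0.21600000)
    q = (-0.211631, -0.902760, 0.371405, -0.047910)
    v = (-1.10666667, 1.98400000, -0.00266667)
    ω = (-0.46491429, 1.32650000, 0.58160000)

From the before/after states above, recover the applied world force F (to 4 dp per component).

Δv = v₁−v₀ = (-0.10666667, -0.01600000, 0.19733333)
F = m·Δv/dt = (-2.0000, -0.3000, 3.7000)

F = (-2.0000, -0.3000, 3.7000)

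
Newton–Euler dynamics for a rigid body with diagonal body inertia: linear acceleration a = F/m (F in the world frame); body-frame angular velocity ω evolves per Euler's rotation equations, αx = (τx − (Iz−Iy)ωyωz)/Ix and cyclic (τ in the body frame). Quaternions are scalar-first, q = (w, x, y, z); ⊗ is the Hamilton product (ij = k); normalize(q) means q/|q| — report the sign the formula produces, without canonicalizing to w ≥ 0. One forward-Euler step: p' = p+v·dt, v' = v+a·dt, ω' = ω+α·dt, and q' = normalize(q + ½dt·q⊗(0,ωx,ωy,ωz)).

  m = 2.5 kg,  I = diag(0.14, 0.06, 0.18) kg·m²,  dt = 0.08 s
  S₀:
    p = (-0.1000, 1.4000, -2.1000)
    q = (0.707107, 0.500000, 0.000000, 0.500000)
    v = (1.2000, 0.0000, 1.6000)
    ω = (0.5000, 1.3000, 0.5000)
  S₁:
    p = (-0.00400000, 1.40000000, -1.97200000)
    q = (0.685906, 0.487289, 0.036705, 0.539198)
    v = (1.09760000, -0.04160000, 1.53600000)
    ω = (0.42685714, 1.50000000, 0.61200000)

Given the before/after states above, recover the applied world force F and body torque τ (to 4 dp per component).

Δv = v₁−v₀ = (-0.10240000, -0.04160000, -0.06400000)
m·(v₁−v₀)/dt = (-3.2000, -1.3000, -2.0000)
Δω = ω₁−ω₀ = (-0.07314286, 0.20000000, 0.11200000)
I·α + gyro = (-0.0500, 0.1400, 0.2000)

F = (-3.2000, -1.3000, -2.0000)
τ = (-0.0500, 0.1400, 0.2000)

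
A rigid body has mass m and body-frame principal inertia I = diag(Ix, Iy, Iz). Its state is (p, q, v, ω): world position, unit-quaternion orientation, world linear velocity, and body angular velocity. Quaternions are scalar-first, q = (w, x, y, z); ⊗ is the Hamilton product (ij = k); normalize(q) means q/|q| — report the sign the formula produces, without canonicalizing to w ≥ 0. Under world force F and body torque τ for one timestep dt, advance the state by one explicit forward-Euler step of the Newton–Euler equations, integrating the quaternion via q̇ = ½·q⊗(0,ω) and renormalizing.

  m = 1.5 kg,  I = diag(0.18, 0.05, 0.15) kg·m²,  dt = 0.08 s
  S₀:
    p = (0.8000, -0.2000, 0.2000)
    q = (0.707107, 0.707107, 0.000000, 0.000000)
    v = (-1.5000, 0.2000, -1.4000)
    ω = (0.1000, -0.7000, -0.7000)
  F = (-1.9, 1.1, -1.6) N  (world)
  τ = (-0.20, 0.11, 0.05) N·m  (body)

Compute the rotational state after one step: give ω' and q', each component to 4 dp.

(τ − ω×Iω)/I = (-1.3833, 2.2420, 0.2727)
ω' = ω + α·dt = (-0.0107, -0.5206, -0.6782)
2q̇ = q⊗(0,ω) = (-0.0707107, 0.0707107, 0.0000000, -0.9899498)
updated quaternion q' = (0.7037, 0.7094, 0.0000, -0.0396)

ω' = (-0.0107, -0.5206, -0.6782)
q' = (0.7037, 0.7094, 0.0000, -0.0396)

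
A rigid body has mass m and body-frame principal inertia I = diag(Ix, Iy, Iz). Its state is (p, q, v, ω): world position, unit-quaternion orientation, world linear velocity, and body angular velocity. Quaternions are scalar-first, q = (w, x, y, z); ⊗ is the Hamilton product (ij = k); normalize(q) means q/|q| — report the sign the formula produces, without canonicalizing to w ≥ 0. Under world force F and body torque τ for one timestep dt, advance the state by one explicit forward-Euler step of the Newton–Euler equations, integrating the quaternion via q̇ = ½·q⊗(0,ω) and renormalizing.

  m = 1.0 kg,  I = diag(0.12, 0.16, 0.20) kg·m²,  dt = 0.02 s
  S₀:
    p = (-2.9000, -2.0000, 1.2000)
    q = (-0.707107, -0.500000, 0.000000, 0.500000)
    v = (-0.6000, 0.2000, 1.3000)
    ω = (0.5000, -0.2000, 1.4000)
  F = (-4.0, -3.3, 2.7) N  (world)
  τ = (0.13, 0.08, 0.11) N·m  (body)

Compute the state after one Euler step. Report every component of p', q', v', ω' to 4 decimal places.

gyro term ω×Iω = (-0.0112, -0.0560, -0.0040)
α = I⁻¹(τ − ω×Iω) = (1.1767, 0.8500, 0.5700)
ω' = ω + α·dt = (0.5235, -0.1830, 1.4114)
Hamilton product q⊗(0,ω) = (-0.4500000, -0.2535535, 1.0914214, -0.8899498)
updated quaternion q' = (-0.7115, -0.5025, 0.0109, 0.4910)
a = F/m = (-4.0000, -3.3000, 2.7000)
new position p' = (-2.9120, -1.9960, 1.2260)
v + (F/m)dt = (-0.6800, 0.1340, 1.3540)

p' = (-2.9120, -1.9960, 1.2260)
q' = (-0.7115, -0.5025, 0.0109, 0.4910)
v' = (-0.6800, 0.1340, 1.3540)
ω' = (0.5235, -0.1830, 1.4114)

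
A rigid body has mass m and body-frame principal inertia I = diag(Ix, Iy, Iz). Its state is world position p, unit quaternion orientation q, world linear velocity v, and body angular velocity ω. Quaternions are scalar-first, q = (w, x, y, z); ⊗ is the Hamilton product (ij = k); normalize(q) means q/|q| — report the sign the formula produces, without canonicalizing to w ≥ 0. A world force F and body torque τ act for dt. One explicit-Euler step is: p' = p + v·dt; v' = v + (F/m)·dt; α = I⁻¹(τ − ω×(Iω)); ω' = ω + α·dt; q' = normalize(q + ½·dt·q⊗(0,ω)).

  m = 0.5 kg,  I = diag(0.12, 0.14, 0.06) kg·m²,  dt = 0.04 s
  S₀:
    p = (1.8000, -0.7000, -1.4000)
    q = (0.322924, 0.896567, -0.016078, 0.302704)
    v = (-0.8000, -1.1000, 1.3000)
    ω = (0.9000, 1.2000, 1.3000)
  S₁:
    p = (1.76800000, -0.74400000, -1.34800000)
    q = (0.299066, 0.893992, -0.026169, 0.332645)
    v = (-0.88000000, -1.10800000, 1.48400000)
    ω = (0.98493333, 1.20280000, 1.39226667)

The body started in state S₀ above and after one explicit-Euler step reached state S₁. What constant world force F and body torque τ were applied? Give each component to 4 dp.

v₁ − v₀ = (-0.08000000, -0.00800000, 0.18400000)
m·(v₁−v₀)/dt = (-1.0000, -0.1000, 2.3000)
ω₁ − ω₀ = (0.08493333, 0.00280000, 0.09226667)
precession coupling = (-0.1248, 0.0702, 0.0216)
τ = I·(Δω/dt) + ω₀×(Iω₀) = (0.1300, 0.0800, 0.1600)

F = (-1.0000, -0.1000, 2.3000)
τ = (0.1300, 0.0800, 0.1600)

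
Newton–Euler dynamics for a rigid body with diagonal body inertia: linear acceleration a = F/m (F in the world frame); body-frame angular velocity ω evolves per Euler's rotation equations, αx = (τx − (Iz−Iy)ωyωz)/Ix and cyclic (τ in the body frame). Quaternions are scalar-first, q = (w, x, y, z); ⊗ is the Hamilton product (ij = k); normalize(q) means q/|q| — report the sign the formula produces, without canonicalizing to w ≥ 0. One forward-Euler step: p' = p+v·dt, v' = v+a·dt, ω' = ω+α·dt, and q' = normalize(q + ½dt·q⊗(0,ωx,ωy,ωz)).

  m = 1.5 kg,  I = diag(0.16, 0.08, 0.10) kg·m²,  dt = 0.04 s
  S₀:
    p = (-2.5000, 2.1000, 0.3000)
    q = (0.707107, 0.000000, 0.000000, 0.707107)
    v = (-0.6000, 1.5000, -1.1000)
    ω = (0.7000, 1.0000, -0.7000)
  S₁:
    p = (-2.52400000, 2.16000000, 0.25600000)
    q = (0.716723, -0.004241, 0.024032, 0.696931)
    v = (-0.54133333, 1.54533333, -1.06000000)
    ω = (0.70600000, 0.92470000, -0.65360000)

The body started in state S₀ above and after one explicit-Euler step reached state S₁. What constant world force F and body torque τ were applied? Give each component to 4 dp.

velocity change Δv = (0.05866667, 0.04533333, 0.04000000)
m·(v₁−v₀)/dt = (2.2000, 1.7000, 1.5000)
rate change Δω = (0.00600000, -0.07530000, 0.04640000)
precession coupling = (-0.0140, -0.0294, -0.0560)
I·α + gyro = (0.0100, -0.1800, 0.0600)

F = (2.2000, 1.7000, 1.5000)
τ = (0.0100, -0.1800, 0.0600)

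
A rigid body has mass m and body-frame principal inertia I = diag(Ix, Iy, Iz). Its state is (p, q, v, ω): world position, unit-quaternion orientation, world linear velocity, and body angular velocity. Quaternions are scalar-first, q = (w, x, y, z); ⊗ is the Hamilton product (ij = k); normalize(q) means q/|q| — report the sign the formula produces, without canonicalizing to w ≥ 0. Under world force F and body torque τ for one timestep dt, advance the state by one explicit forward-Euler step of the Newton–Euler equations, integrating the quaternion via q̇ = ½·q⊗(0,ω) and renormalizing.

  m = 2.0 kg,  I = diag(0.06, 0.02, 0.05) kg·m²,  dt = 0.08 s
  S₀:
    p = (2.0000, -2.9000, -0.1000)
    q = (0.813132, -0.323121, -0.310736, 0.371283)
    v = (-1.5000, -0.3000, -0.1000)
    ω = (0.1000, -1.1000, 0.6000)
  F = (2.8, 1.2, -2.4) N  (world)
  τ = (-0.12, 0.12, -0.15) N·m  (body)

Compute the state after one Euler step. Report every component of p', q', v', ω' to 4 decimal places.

p' = (1.8800, -2.9240, -0.1080)
q' = (0.7908, -0.3106, -0.3368, 0.4057)
v' = (-1.3880, -0.2520, -0.1960)
ω' = (-0.0336, -0.6224, 0.3530)

new position p' = (1.8800, -2.9240, -0.1080)
v + (F/m)dt = (-1.3880, -0.2520, -0.1960)
(τ − ω×Iω)/I = (-1.6700, 5.9700, -3.0880)
ω + α·dt = (-0.0336, -0.6224, 0.3530)
2q̇ = q⊗(0,ω) = (-0.5322673, 0.3032829, -0.6634443, 0.8743859)
q' = normalize(q + ½dt·q⊗(0,ω)) = (0.7908, -0.3106, -0.3368, 0.4057)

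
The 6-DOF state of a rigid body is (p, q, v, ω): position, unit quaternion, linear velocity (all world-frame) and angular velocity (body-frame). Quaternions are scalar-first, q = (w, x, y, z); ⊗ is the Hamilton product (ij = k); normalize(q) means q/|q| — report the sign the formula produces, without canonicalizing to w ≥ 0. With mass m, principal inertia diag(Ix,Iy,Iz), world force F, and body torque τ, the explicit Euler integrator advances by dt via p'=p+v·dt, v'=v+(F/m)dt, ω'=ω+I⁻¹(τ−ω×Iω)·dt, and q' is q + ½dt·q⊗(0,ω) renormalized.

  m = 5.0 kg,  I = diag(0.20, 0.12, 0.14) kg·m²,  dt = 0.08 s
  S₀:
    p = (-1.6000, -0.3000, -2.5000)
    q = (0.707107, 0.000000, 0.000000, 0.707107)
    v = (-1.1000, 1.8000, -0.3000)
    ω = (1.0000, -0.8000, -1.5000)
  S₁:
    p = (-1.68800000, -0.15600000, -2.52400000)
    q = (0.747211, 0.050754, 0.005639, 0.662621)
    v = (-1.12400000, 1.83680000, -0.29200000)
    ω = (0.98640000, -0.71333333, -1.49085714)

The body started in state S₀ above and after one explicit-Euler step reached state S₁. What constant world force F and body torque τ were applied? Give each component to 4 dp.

Δv = v₁−v₀ = (-0.02400000, 0.03680000, 0.00800000)
F = m·Δv/dt = (-1.5000, 2.3000, 0.5000)
ω₁ − ω₀ = (-0.01360000, 0.08666667, 0.00914286)
precession coupling = (0.0240, -0.0900, 0.0640)
applied torque τ = (-0.0100, 0.0400, 0.0800)

F = (-1.5000, 2.3000, 0.5000)
τ = (-0.0100, 0.0400, 0.0800)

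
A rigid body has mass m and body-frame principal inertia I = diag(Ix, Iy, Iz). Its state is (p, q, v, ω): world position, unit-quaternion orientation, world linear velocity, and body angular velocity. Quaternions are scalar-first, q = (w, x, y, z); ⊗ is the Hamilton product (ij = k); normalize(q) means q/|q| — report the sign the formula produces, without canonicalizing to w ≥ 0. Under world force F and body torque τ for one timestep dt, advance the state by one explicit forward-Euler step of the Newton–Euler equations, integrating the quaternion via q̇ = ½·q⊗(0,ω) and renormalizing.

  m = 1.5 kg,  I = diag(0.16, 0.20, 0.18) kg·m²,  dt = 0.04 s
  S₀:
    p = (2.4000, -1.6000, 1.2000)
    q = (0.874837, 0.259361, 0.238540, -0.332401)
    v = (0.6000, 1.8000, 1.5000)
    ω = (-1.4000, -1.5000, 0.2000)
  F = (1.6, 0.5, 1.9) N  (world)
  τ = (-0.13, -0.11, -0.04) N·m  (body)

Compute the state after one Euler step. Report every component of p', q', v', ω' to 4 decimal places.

p' = (2.4240, -1.5280, 1.2600)
q' = (0.8898, 0.2257, 0.2204, -0.3297)
v' = (0.6427, 1.8133, 1.5507)
ω' = (-1.4340, -1.5231, 0.1724)

ω×(Iω) gyroscopic = (0.0060, 0.0056, 0.0840)
angular accel α = (-0.8500, -0.5780, -0.6889)
new body rate ω' = (-1.4340, -1.5231, 0.1724)
2q̇ = q⊗(0,ω) = (0.7873956, -1.6756653, -0.8987663, 0.1198819)
q' = normalize(q + ½dt·q⊗(0,ω)) = (0.8898, 0.2257, 0.2204, -0.3297)
linear accel F/m = (1.0667, 0.3333, 1.2667)
p + v·dt = (2.4240, -1.5280, 1.2600)
v + (F/m)dt = (0.6427, 1.8133, 1.5507)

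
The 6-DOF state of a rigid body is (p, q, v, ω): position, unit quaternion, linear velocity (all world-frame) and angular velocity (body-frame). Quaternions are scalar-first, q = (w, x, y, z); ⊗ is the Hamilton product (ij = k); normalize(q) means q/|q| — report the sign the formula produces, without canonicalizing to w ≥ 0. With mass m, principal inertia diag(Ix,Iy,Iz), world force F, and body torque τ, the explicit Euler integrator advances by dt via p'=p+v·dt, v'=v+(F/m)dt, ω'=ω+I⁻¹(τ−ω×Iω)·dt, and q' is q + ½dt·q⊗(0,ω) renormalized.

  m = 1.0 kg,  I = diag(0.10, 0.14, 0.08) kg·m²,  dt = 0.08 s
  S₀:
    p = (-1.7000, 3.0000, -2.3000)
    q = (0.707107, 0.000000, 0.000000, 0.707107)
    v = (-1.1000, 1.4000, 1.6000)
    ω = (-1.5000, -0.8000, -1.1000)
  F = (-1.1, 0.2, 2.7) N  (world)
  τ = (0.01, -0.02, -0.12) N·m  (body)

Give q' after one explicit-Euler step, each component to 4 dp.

q' = (0.7358, -0.0197, -0.0648, 0.6738)

2q̇ = q⊗(0,ω) = (0.7778177, -0.4949749, -1.6263461, -0.7778177)
q' = normalize(q + ½dt·q⊗(0,ω)) = (0.7358, -0.0197, -0.0648, 0.6738)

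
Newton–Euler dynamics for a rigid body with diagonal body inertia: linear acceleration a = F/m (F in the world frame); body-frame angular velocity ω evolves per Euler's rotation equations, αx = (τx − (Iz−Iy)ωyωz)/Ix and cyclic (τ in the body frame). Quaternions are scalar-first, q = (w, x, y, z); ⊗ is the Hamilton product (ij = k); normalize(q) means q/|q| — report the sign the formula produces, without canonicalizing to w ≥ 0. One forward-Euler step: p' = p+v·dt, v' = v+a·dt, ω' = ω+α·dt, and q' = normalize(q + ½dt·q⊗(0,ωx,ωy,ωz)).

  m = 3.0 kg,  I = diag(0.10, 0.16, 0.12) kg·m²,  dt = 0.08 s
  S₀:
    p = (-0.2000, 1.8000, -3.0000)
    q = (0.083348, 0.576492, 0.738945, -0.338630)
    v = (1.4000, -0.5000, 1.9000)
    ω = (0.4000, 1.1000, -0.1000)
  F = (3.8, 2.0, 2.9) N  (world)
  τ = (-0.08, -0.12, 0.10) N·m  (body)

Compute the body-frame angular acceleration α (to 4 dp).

precession coupling ω×(Iω) = (0.0044, 0.0008, 0.0264)
(τ − ω×Iω)/I = (-0.8440, -0.7550, 0.6133)

α = (-0.8440, -0.7550, 0.6133)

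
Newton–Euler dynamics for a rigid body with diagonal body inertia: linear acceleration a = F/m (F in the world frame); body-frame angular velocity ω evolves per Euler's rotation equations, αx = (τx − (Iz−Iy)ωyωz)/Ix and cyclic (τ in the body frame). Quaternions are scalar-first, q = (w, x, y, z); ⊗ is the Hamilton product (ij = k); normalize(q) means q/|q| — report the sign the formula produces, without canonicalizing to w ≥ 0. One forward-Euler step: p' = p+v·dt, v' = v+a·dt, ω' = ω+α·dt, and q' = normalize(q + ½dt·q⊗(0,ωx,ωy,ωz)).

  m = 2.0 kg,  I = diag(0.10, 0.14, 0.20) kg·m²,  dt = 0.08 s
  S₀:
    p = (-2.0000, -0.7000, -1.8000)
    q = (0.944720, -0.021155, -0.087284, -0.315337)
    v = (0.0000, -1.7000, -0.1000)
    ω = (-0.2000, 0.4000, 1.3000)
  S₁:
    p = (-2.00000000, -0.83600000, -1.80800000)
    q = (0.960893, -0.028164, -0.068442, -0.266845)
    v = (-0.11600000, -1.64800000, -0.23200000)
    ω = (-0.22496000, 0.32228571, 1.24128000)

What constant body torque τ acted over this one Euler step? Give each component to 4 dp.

ω₁ − ω₀ = (-0.02496000, -0.07771429, -0.05872000)
precession coupling = (0.0312, 0.0260, -0.0032)
I·α + gyro = (0.0000, -0.1100, -0.1500)

τ = (0.0000, -0.1100, -0.1500)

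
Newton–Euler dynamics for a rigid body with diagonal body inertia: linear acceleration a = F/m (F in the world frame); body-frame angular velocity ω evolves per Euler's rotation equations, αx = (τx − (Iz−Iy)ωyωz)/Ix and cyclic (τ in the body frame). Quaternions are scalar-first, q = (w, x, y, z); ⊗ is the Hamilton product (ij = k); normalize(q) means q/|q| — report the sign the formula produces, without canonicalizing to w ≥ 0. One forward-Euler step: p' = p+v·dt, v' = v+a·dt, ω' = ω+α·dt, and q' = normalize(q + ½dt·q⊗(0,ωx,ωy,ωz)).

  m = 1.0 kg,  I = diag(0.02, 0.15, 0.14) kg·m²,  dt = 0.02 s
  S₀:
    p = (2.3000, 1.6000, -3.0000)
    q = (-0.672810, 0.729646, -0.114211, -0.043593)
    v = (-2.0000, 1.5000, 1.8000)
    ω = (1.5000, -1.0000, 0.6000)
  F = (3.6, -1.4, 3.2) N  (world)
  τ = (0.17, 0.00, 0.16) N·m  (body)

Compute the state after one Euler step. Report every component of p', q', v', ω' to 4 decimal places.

p' = (2.2600, 1.6300, -2.9640)
q' = (-0.6845, 0.7183, -0.1125, -0.0532)
v' = (-1.9280, 1.4720, 1.8640)
ω' = (1.6640, -0.9856, 0.6507)

a = (3.6000, -1.4000, 3.2000)
new position p' = (2.2600, 1.6300, -2.9640)
v' = v + a·dt = (-1.9280, 1.4720, 1.8640)
angular accel α = (8.2000, 0.7200, 2.5357)
ω' = ω + α·dt = (1.6640, -0.9856, 0.6507)
q⊗(0,ω) = (-1.1825242, -1.1213346, 0.1696329, -0.9620155)
q + ½dt·q⊗(0,ω), renormalized = (-0.6845, 0.7183, -0.1125, -0.0532)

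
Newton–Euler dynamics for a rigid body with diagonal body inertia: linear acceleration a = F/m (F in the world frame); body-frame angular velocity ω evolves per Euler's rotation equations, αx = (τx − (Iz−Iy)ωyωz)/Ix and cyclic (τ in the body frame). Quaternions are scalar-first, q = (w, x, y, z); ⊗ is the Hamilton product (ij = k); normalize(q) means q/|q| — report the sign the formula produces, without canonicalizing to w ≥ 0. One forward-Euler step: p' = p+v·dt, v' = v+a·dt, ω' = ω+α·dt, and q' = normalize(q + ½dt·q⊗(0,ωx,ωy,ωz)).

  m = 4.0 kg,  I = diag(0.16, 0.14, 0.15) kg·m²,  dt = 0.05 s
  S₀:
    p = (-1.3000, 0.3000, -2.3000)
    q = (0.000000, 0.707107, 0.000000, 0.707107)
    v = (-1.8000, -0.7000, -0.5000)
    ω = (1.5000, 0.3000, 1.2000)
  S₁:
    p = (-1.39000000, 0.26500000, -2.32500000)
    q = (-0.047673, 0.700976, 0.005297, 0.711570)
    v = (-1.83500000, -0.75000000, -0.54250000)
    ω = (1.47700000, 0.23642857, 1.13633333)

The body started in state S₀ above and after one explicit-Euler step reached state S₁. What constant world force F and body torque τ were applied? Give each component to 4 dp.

Δω = ω₁−ω₀ = (-0.02300000, -0.06357143, -0.06366667)
precession coupling = (0.0036, 0.0180, -0.0090)
τ = I·(Δω/dt) + ω₀×(Iω₀) = (-0.0700, -0.1600, -0.2000)
velocity change Δv = (-0.03500000, -0.05000000, -0.04250000)
F = m·Δv/dt = (-2.8000, -4.0000, -3.4000)

F = (-2.8000, -4.0000, -3.4000)
τ = (-0.0700, -0.1600, -0.2000)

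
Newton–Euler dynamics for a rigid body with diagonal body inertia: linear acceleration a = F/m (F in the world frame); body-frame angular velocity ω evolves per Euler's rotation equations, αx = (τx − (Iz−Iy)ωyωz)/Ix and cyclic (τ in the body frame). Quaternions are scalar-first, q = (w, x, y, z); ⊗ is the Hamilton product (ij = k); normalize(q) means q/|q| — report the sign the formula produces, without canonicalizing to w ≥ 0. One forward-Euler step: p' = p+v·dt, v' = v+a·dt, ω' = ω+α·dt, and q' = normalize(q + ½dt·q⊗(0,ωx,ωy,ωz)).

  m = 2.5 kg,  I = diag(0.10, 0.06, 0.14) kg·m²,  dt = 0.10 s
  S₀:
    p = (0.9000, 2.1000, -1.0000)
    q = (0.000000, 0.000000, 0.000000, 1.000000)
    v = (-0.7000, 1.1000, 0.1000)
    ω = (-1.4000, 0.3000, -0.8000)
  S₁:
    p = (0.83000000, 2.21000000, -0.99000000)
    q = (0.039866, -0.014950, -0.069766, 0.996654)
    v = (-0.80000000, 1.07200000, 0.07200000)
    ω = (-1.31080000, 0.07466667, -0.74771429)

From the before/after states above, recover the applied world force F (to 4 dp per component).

F = (-2.5000, -0.7000, -0.7000)

Δv = v₁−v₀ = (-0.10000000, -0.02800000, -0.02800000)
m·(v₁−v₀)/dt = (-2.5000, -0.7000, -0.7000)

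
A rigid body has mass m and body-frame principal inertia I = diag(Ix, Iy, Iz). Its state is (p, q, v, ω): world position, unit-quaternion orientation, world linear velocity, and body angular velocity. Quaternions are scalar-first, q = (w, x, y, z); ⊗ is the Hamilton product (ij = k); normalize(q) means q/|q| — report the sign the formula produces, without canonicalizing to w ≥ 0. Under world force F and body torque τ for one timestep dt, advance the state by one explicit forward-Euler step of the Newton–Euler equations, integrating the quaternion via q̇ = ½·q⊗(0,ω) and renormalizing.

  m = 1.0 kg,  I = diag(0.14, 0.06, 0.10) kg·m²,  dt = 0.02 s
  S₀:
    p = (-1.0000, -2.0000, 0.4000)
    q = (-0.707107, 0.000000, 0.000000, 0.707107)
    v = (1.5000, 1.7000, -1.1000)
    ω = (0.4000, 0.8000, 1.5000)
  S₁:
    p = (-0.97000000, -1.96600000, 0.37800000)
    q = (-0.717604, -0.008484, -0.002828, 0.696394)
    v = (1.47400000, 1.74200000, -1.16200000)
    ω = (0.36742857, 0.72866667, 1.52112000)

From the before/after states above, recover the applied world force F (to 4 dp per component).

Δv = v₁−v₀ = (-0.02600000, 0.04200000, -0.06200000)
F = m·Δv/dt = (-1.3000, 2.1000, -3.1000)

F = (-1.3000, 2.1000, -3.1000)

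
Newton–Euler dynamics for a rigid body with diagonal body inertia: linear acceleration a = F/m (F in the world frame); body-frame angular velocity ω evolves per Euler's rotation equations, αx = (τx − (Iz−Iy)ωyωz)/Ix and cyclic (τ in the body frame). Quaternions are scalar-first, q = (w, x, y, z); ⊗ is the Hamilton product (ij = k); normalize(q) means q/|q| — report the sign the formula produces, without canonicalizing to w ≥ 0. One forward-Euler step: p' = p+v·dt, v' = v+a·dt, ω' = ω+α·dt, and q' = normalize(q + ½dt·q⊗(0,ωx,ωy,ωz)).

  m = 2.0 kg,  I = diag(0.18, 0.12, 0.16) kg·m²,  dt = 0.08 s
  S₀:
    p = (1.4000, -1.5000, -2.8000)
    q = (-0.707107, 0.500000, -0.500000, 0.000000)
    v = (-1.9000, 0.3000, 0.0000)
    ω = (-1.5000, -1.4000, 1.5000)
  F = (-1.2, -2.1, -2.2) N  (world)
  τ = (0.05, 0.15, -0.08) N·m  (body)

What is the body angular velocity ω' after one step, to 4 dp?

α = I⁻¹(τ − ω×Iω) = (0.7444, 1.6250, 0.2875)
ω + α·dt = (-1.4404, -1.2700, 1.5230)

ω' = (-1.4404, -1.2700, 1.5230)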